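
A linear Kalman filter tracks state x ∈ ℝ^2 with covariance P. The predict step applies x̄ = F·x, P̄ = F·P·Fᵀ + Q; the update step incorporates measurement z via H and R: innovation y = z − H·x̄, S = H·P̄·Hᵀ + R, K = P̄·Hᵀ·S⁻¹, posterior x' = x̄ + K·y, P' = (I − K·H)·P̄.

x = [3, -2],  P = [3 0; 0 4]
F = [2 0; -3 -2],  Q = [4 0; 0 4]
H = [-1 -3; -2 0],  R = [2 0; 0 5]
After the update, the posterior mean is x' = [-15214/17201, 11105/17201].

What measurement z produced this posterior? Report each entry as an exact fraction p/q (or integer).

z = [-1, 3]

x̄ = F·x = [6, -5]
P̄ = F·P·Fᵀ + Q = [16 -18; -18 47]
S = H·P̄·Hᵀ + R = [333 -76; -76 69]
K = P̄·Hᵀ·S⁻¹ = [190/17201 -7768/17201; -5751/17201 2640/17201]
x' − x̄ = [-118420/17201, 97110/17201] = K·y
y = (KᵀK)⁻¹·Kᵀ·(x' − x̄) = [-10, 15]
z = y + H·x̄ = [-10, 15] + [9, -12] = [-1, 3]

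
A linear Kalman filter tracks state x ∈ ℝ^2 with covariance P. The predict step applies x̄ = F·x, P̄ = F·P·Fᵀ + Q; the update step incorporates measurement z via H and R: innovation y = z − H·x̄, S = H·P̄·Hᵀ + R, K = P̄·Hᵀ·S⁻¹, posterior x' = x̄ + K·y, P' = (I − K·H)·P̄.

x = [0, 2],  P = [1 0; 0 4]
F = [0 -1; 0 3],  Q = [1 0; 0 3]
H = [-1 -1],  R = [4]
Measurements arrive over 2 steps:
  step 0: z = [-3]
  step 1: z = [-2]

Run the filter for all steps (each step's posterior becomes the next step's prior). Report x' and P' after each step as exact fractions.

step 0: x̄ = F·x = [-2, 6]
step 0: P̄ = F·P·Fᵀ + Q = [5 -12; -12 39]
step 0: y = z − H·x̄ = [1]
step 0: S = H·P̄·Hᵀ + R = [24]
step 0: K = P̄·Hᵀ·S⁻¹ = [7/24; -9/8]
step 0: x' = x̄ + K·y = [-41/24, 39/8]
step 0: P' = (I − K·H)·P̄ = [71/24 -33/8; -33/8 69/8]
step 1: x̄ = F·x = [-39/8, 117/8]
step 1: P̄ = F·P·Fᵀ + Q = [77/8 -207/8; -207/8 645/8]
step 1: y = z − H·x̄ = [31/4]
step 1: S = H·P̄·Hᵀ + R = [85/2]
step 1: K = P̄·Hᵀ·S⁻¹ = [13/34; -219/170]
step 1: x' = x̄ + K·y = [-65/34, 789/170]
step 1: P' = (I − K·H)·P̄ = [58/17 -84/17; -84/17 858/85]

step 0: x' = [-41/24, 39/8], P' = [71/24 -33/8; -33/8 69/8]
step 1: x' = [-65/34, 789/170], P' = [58/17 -84/17; -84/17 858/85]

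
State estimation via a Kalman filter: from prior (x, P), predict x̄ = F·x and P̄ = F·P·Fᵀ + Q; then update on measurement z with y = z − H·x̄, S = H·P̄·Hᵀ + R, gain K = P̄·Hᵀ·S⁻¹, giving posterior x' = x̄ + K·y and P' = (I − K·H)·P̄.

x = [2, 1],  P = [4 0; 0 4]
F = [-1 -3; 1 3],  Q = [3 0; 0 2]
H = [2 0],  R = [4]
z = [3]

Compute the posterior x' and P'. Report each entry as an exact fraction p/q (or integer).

x' = [119/88, -10/11]
P' = [43/44 -10/11; -10/11 62/11]

x̄ = F·x = [-5, 5]
P̄ = F·P·Fᵀ + Q = [43 -40; -40 42]
y = z − H·x̄ = [13]
S = H·P̄·Hᵀ + R = [176]
K = P̄·Hᵀ·S⁻¹ = [43/88; -5/11]
x' = x̄ + K·y = [119/88, -10/11]
P' = (I − K·H)·P̄ = [43/44 -10/11; -10/11 62/11]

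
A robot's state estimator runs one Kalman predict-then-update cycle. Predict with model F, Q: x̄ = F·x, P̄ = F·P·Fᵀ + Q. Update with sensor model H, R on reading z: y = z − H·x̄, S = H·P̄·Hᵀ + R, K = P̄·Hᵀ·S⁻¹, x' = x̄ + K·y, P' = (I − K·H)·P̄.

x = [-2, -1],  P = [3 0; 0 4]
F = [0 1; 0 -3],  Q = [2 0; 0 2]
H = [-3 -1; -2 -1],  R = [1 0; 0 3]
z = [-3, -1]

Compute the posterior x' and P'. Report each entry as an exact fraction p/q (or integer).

x̄ = F·x = [-1, 3]
P̄ = F·P·Fᵀ + Q = [6 -12; -12 38]
y = z − H·x̄ = [-3, 0]
S = H·P̄·Hᵀ + R = [21 14; 14 17]
K = P̄·Hᵀ·S⁻¹ = [-102/161 12/23; 162/161 -38/23]
x' = x̄ + K·y = [145/161, -3/161]
P' = (I − K·H)·P̄ = [354/161 -960/161; -960/161 2718/161]

x' = [145/161, -3/161]
P' = [354/161 -960/161; -960/161 2718/161]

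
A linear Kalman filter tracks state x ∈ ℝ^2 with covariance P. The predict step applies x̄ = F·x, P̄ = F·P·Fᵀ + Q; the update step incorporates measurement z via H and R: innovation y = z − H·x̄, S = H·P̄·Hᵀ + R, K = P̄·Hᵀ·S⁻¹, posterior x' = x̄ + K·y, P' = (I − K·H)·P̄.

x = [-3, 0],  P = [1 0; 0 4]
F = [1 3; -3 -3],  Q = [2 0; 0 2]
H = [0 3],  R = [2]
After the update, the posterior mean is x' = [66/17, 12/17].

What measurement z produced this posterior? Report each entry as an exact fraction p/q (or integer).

z = [2]

x̄ = F·x = [-3, 9]
P̄ = F·P·Fᵀ + Q = [39 -39; -39 47]
S = H·P̄·Hᵀ + R = [425]
K = P̄·Hᵀ·S⁻¹ = [-117/425; 141/425]
x' − x̄ = [117/17, -141/17] = K·y
y = (KᵀK)⁻¹·Kᵀ·(x' − x̄) = [-25]
z = y + H·x̄ = [-25] + [27] = [2]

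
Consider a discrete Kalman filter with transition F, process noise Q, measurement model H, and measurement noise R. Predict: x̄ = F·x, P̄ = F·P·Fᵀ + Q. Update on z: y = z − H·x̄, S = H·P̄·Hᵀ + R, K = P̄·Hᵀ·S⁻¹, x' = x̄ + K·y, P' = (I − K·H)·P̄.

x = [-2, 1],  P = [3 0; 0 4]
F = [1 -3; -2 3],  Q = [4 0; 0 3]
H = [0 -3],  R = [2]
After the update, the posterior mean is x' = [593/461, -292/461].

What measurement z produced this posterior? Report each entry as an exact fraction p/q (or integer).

x̄ = F·x = [-5, 7]
P̄ = F·P·Fᵀ + Q = [43 -42; -42 51]
S = H·P̄·Hᵀ + R = [461]
K = P̄·Hᵀ·S⁻¹ = [126/461; -153/461]
x' − x̄ = [2898/461, -3519/461] = K·y
y = (KᵀK)⁻¹·Kᵀ·(x' − x̄) = [23]
z = y + H·x̄ = [23] + [-21] = [2]

z = [2]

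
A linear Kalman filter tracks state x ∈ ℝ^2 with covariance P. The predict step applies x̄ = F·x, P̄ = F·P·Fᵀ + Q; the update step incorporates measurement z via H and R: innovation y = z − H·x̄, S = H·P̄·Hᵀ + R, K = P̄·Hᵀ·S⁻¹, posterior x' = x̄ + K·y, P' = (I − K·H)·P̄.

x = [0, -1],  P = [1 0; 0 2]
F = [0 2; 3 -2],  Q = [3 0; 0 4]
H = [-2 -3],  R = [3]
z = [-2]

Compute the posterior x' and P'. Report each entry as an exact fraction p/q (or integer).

x̄ = F·x = [-2, 2]
P̄ = F·P·Fᵀ + Q = [11 -8; -8 21]
y = z − H·x̄ = [0]
S = H·P̄·Hᵀ + R = [140]
K = P̄·Hᵀ·S⁻¹ = [1/70; -47/140]
x' = x̄ + K·y = [-2, 2]
P' = (I − K·H)·P̄ = [384/35 -513/70; -513/70 731/140]

x' = [-2, 2]
P' = [384/35 -513/70; -513/70 731/140]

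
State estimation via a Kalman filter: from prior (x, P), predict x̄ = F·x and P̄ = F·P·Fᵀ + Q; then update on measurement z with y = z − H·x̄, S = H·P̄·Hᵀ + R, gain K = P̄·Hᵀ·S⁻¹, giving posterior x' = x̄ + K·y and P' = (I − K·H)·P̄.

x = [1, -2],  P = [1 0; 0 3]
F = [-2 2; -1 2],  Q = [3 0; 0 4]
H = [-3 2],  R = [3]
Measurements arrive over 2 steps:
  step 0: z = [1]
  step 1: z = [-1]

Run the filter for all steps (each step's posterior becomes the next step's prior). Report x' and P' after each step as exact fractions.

step 0: x' = [-241/74, -157/37], P' = [565/74 402/37; 402/37 597/37]
step 1: x' = [-4853/2178, -2855/726], P' = [23645/2178 5872/363; 5872/363 6005/242]

step 0: x̄ = F·x = [-6, -5]
step 0: P̄ = F·P·Fᵀ + Q = [19 14; 14 17]
step 0: y = z − H·x̄ = [-7]
step 0: S = H·P̄·Hᵀ + R = [74]
step 0: K = P̄·Hᵀ·S⁻¹ = [-29/74; -4/37]
step 0: x' = x̄ + K·y = [-241/74, -157/37]
step 0: P' = (I − K·H)·P̄ = [565/74 402/37; 402/37 597/37]
step 1: x̄ = F·x = [-73/37, -387/74]
step 1: P̄ = F·P·Fᵀ + Q = [413/37 541/37; 541/37 2421/74]
step 1: y = z − H·x̄ = [131/37]
step 1: S = H·P̄·Hᵀ + R = [2178/37]
step 1: K = P̄·Hᵀ·S⁻¹ = [-157/2178; 133/363]
step 1: x' = x̄ + K·y = [-4853/2178, -2855/726]
step 1: P' = (I − K·H)·P̄ = [23645/2178 5872/363; 5872/363 6005/242]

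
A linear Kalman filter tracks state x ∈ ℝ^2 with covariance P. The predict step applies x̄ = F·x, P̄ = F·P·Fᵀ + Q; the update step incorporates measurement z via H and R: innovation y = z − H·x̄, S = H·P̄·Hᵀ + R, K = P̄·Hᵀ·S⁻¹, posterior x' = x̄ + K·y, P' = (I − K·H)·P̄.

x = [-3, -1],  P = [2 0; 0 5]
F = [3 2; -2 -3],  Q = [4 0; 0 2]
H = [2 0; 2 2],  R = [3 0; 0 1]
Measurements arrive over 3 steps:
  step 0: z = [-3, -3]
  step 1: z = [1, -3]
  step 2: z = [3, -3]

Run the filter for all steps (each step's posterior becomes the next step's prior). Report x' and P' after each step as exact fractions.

step 0: x' = [-5/3, 25/159], P' = [14/19 -14/19; -14/19 989/1007]
step 1: x' = [-93405/194651, -500069/583953], P' = [117462/194651 -112444/194651; -112444/194651 461753/583953]
step 2: x' = [38964241/103770061, -503521555/311310183], P' = [62412018/103770061 -59605222/103770061; -59605222/103770061 244478545/311310183]

step 0: x̄ = F·x = [-11, 9]
step 0: P̄ = F·P·Fᵀ + Q = [42 -42; -42 55]
step 0: y = z − H·x̄ = [19, 1]
step 0: S = H·P̄·Hᵀ + R = [171 0; 0 53]
step 0: K = P̄·Hᵀ·S⁻¹ = [28/57 0; -28/57 26/53]
step 0: x' = x̄ + K·y = [-5/3, 25/159]
step 0: P' = (I − K·H)·P̄ = [14/19 -14/19; -14/19 989/1007]
step 1: x̄ = F·x = [-745/159, 455/159]
step 1: P̄ = F·P·Fᵀ + Q = [5758/1007 -740/1007; -740/1007 4979/1007]
step 1: y = z − H·x̄ = [1649/159, 103/159]
step 1: S = H·P̄·Hᵀ + R = [26053/1007 20072/1007; 20072/1007 38035/1007]
step 1: K = P̄·Hᵀ·S⁻¹ = [78308/194651 10036/194651; -224888/583953 248842/583953]
step 1: x' = x̄ + K·y = [-93405/194651, -500069/583953]
step 1: P' = (I − K·H)·P̄ = [117462/194651 -112444/194651; -112444/194651 461753/583953]
step 2: x̄ = F·x = [-1840783/583953, 686879/194651]
step 2: P̄ = F·P·Fᵀ + Q = [3306314/583953 -166506/194651; -166506/194651 895081/194651]
step 2: y = z − H·x̄ = [5433425/583953, -2191567/583953]
step 2: S = H·P̄·Hᵀ + R = [14977115/583953 11227184/583953; 11227184/583953 20554037/583953]
step 2: K = P̄·Hᵀ·S⁻¹ = [41608012/103770061 5613592/103770061; -119210444/311310183 131325758/311310183]
step 2: x' = x̄ + K·y = [38964241/103770061, -503521555/311310183]
step 2: P' = (I − K·H)·P̄ = [62412018/103770061 -59605222/103770061; -59605222/103770061 244478545/311310183]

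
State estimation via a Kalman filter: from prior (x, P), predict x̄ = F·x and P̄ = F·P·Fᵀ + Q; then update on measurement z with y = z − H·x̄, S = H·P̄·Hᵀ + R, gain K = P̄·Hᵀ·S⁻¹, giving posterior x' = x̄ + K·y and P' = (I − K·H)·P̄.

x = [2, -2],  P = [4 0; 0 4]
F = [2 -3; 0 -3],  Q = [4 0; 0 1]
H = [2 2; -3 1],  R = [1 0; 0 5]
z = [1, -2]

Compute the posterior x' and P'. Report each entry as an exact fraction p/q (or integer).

x' = [17958/26647, -4310/26647]
P' = [8288/26647 -6506/26647; -6506/26647 22689/53294]

x̄ = F·x = [10, 6]
P̄ = F·P·Fᵀ + Q = [56 36; 36 37]
y = z − H·x̄ = [-31, 22]
S = H·P̄·Hᵀ + R = [661 -406; -406 330]
K = P̄·Hᵀ·S⁻¹ = [3564/26647 -6274/26647; 9677/26647 12345/53294]
x' = x̄ + K·y = [17958/26647, -4310/26647]
P' = (I − K·H)·P̄ = [8288/26647 -6506/26647; -6506/26647 22689/53294]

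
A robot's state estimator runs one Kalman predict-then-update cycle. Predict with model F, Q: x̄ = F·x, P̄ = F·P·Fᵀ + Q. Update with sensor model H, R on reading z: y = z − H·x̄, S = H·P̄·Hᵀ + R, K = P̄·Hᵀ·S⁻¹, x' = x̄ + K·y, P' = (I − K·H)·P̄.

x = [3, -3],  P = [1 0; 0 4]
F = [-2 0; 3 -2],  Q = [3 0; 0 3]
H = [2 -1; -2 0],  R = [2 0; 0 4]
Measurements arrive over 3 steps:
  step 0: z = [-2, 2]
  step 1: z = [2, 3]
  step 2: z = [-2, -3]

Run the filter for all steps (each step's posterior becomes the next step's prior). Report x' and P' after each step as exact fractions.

step 0: x̄ = F·x = [-6, 15]
step 0: P̄ = F·P·Fᵀ + Q = [7 -6; -6 28]
step 0: y = z − H·x̄ = [25, -10]
step 0: S = H·P̄·Hᵀ + R = [82 -40; -40 32]
step 0: K = P̄·Hᵀ·S⁻¹ = [5/64 -87/256; -25/32 -77/128]
step 0: x' = x̄ + K·y = [-83/128, 95/64]
step 0: P' = (I − K·H)·P̄ = [87/128 77/64; 77/64 127/32]
step 1: x̄ = F·x = [83/64, -629/128]
step 1: P̄ = F·P·Fᵀ + Q = [183/32 47/64; 47/64 1351/128]
step 1: y = z − H·x̄ = [-705/128, 179/32]
step 1: S = H·P̄·Hᵀ + R = [4159/128 -685/32; -685/32 215/8]
step 1: K = P̄·Hᵀ·S⁻¹ = [137/1328 -9121/26560; -441/664 -7751/13280]
step 1: x' = x̄ + K·y = [-31667/26560, -60037/13280]
step 1: P' = (I − K·H)·P̄ = [9121/13280 7751/6640; 7751/6640 12161/3320]
step 2: x̄ = F·x = [31667/13280, 145147/26560]
step 2: P̄ = F·P·Fᵀ + Q = [19081/3320 3641/6640; 3641/6640 130481/13280]
step 2: y = z − H·x̄ = [-34641/26560, 11747/6640]
step 2: S = H·P̄·Hᵀ + R = [433209/13280 -72683/3320; -72683/3320 22401/830]
step 2: K = P̄·Hᵀ·S⁻¹ = [72683/665888 -898567/2663552; -215459/332944 -753201/1331776]
step 2: x' = x̄ + K·y = [4382541/2663552, 7069531/1331776]
step 2: P' = (I − K·H)·P̄ = [898567/1331776 753201/665888; 753201/665888 1184119/332944]

step 0: x' = [-83/128, 95/64], P' = [87/128 77/64; 77/64 127/32]
step 1: x' = [-31667/26560, -60037/13280], P' = [9121/13280 7751/6640; 7751/6640 12161/3320]
step 2: x' = [4382541/2663552, 7069531/1331776], P' = [898567/1331776 753201/665888; 753201/665888 1184119/332944]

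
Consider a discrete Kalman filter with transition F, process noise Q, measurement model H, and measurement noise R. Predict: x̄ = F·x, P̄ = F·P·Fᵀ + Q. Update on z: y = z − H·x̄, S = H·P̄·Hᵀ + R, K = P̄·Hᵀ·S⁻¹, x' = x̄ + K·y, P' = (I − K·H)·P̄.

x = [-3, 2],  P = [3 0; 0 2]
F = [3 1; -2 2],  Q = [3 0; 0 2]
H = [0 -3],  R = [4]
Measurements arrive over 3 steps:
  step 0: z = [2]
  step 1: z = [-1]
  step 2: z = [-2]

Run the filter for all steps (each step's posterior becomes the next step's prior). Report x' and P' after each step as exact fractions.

step 0: x̄ = F·x = [-7, 10]
step 0: P̄ = F·P·Fᵀ + Q = [32 -14; -14 22]
step 0: y = z − H·x̄ = [32]
step 0: S = H·P̄·Hᵀ + R = [202]
step 0: K = P̄·Hᵀ·S⁻¹ = [21/101; -33/101]
step 0: x' = x̄ + K·y = [-35/101, -46/101]
step 0: P' = (I − K·H)·P̄ = [2350/101 -28/101; -28/101 44/101]
step 1: x̄ = F·x = [-151/101, -22/101]
step 1: P̄ = F·P·Fᵀ + Q = [21329/101 -14124/101; -14124/101 10002/101]
step 1: y = z − H·x̄ = [-167/101]
step 1: S = H·P̄·Hᵀ + R = [90422/101]
step 1: K = P̄·Hᵀ·S⁻¹ = [21186/45211; -15003/45211]
step 1: x' = x̄ + K·y = [-102623/45211, 14959/45211]
step 1: P' = (I − K·H)·P̄ = [659527/45211 -28248/45211; -28248/45211 20004/45211]
step 2: x̄ = F·x = [-292910/45211, 235164/45211]
step 2: P̄ = F·P·Fᵀ + Q = [5921892/45211 -4030146/45211; -4030146/45211 3034530/45211]
step 2: y = z − H·x̄ = [615070/45211]
step 2: S = H·P̄·Hᵀ + R = [27491614/45211]
step 2: K = P̄·Hᵀ·S⁻¹ = [6045219/13745807; -4551795/13745807]
step 2: x' = x̄ + K·y = [-6813640/13745807, 9573918/13745807]
step 2: P' = (I − K·H)·P̄ = [183845502/13745807 -8060292/13745807; -8060292/13745807 6069060/13745807]

step 0: x' = [-35/101, -46/101], P' = [2350/101 -28/101; -28/101 44/101]
step 1: x' = [-102623/45211, 14959/45211], P' = [659527/45211 -28248/45211; -28248/45211 20004/45211]
step 2: x' = [-6813640/13745807, 9573918/13745807], P' = [183845502/13745807 -8060292/13745807; -8060292/13745807 6069060/13745807]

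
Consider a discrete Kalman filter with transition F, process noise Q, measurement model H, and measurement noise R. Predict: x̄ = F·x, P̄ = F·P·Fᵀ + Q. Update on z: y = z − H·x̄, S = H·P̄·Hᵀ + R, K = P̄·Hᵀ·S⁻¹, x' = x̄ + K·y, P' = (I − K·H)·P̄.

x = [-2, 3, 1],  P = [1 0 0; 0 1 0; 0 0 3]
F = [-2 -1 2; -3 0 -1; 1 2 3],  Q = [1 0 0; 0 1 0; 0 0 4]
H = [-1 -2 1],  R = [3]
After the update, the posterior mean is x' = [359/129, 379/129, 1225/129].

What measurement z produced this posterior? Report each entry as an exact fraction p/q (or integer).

z = [1]

x̄ = F·x = [3, 5, 7]
P̄ = F·P·Fᵀ + Q = [18 0 14; 0 13 -12; 14 -12 36]
S = H·P̄·Hᵀ + R = [129]
K = P̄·Hᵀ·S⁻¹ = [-4/129; -38/129; 46/129]
x' − x̄ = [-28/129, -266/129, 322/129] = K·y
y = (KᵀK)⁻¹·Kᵀ·(x' − x̄) = [7]
z = y + H·x̄ = [7] + [-6] = [1]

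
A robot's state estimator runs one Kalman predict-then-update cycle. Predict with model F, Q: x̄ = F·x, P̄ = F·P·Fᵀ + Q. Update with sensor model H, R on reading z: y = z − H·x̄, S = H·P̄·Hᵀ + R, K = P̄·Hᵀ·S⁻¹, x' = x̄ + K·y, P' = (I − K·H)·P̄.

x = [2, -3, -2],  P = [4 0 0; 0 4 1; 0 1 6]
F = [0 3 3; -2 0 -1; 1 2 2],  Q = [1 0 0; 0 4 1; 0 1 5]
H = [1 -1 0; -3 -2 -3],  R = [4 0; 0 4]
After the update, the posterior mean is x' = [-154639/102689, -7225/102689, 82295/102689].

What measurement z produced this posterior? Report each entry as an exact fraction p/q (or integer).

x̄ = F·x = [-15, -2, -8]
P̄ = F·P·Fᵀ + Q = [109 -21 72; -21 26 -21; 72 -21 57]
S = H·P̄·Hᵀ + R = [181 -575; -575 2394]
K = P̄·Hᵀ·S⁻¹ = [23145/102689 -15931/102689; -69968/102689 -13631/102689; 24267/102689 -8970/102689]
x' − x̄ = [1385696/102689, 198153/102689, 903807/102689] = K·y
y = (KᵀK)⁻¹·Kᵀ·(x' − x̄) = [11, -71]
z = y + H·x̄ = [11, -71] + [-13, 73] = [-2, 2]

z = [-2, 2]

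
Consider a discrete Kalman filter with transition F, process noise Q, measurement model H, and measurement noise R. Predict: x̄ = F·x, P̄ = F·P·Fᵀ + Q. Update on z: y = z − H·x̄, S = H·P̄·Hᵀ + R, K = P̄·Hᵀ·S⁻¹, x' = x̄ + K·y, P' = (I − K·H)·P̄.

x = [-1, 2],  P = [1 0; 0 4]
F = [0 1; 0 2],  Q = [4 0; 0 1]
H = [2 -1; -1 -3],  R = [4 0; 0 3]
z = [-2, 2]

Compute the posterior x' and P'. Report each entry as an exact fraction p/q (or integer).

x' = [-4330/4427, -1182/4427]
P' = [2904/4427 -336/4427; -336/4427 1356/4427]

x̄ = F·x = [2, 4]
P̄ = F·P·Fᵀ + Q = [8 8; 8 17]
y = z − H·x̄ = [-2, 16]
S = H·P̄·Hᵀ + R = [21 -5; -5 212]
K = P̄·Hᵀ·S⁻¹ = [1536/4427 -632/4427; -507/4427 -1244/4427]
x' = x̄ + K·y = [-4330/4427, -1182/4427]
P' = (I − K·H)·P̄ = [2904/4427 -336/4427; -336/4427 1356/4427]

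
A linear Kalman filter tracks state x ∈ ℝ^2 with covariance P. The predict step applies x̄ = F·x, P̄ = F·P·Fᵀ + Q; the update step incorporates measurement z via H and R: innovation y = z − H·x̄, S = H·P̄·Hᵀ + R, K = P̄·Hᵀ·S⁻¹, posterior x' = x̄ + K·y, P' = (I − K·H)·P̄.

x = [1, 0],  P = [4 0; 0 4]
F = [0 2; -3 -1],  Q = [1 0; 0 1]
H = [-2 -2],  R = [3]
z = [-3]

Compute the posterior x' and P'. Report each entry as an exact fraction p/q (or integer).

x' = [18/19, 9/19]
P' = [287/19 -284/19; -284/19 295/19]

x̄ = F·x = [0, -3]
P̄ = F·P·Fᵀ + Q = [17 -8; -8 41]
y = z − H·x̄ = [-9]
S = H·P̄·Hᵀ + R = [171]
K = P̄·Hᵀ·S⁻¹ = [-2/19; -22/57]
x' = x̄ + K·y = [18/19, 9/19]
P' = (I − K·H)·P̄ = [287/19 -284/19; -284/19 295/19]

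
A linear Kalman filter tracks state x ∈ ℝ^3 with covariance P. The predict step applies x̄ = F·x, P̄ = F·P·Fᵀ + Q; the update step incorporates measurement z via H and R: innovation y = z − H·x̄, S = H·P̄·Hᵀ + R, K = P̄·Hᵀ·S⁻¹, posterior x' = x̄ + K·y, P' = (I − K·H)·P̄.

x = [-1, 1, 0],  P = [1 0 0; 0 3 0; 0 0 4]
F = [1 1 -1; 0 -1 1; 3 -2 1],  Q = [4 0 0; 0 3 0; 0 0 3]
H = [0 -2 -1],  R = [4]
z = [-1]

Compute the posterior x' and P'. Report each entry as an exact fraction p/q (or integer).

x' = [-3/2, 8/7, -11/7]
P' = [129/16 -11/8 2; -11/8 55/28 -20/7; 2 -20/7 52/7]

x̄ = F·x = [0, -1, -5]
P̄ = F·P·Fᵀ + Q = [12 -7 -7; -7 10 10; -7 10 28]
y = z − H·x̄ = [-8]
S = H·P̄·Hᵀ + R = [112]
K = P̄·Hᵀ·S⁻¹ = [3/16; -15/56; -3/7]
x' = x̄ + K·y = [-3/2, 8/7, -11/7]
P' = (I − K·H)·P̄ = [129/16 -11/8 2; -11/8 55/28 -20/7; 2 -20/7 52/7]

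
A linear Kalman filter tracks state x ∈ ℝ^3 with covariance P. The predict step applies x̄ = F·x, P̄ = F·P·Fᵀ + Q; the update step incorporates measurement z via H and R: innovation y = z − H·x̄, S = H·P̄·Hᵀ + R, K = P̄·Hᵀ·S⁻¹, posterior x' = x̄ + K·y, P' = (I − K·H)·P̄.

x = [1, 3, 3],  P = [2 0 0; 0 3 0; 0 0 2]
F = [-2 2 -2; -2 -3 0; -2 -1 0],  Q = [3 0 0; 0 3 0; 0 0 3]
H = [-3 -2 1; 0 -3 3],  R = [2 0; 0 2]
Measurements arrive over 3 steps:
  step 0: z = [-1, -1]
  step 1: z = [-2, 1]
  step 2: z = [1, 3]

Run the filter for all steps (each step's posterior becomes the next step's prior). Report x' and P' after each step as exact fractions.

step 0: x' = [25289/40427, -53461/40427, -63952/40427], P' = [60393/40427 -150889/40427 -144535/40427; -150889/40427 450845/40427 440645/40427; -144535/40427 440645/40427 439319/40427]
step 1: x' = [978983519/1146718001, -19405498/60353579, -11767263/1146718001], P' = [879603539/1146718001 -94759393/60353579 -1635475405/1146718001; -94759393/60353579 281023397/60353579 267777629/60353579; -1635475405/1146718001 267777629/60353579 5088637629/1146718001]
step 2: x' = [2504083566851/5243353995969, -9113307701083/5243353995969, -1371851687078/1747784665323], P' = [11342552338697/15730061987907 -22606888266217/15730061987907 -6816042879773/5243353995969; -22606888266217/15730061987907 67186079080877/15730061987907 21343564556695/5243353995969; -6816042879773/5243353995969 21343564556695/5243353995969 7147083755183/1747784665323]

step 0: x̄ = F·x = [-2, -11, -5]
step 0: P̄ = F·P·Fᵀ + Q = [31 -10 2; -10 38 17; 2 17 14]
step 0: y = z − H·x̄ = [-24, -19]
step 0: S = H·P̄·Hᵀ + R = [247 9; 9 164]
step 0: K = P̄·Hᵀ·S⁻¹ = [-11968/40427 9531/40427; -4189/40427 -15300/40427; -4183/40427 -1989/40427]
step 0: x' = x̄ + K·y = [25289/40427, -53461/40427, -63952/40427]
step 0: P' = (I − K·H)·P̄ = [60393/40427 -150889/40427 -144535/40427; -150889/40427 450845/40427 440645/40427; -144535/40427 440645/40427 439319/40427]
step 1: x̄ = F·x = [-29596/40427, 109805/40427, 2883/40427]
step 1: P̄ = F·P·Fᵀ + Q = [449181/40427 -699546/40427 -55190/40427; -699546/40427 2609790/40427 386995/40427; -55190/40427 386995/40427 210142/40427]
step 1: y = z − H·x̄ = [47085/40427, 361193/40427]
step 1: S = H·P̄·Hᵀ + R = [5161393/40427 7007007/40427; 7007007/40427 18494332/40427]
step 1: K = P̄·Hᵀ·S⁻¹ = [-336714544/1146718001 247429593/1146718001; -4995493/60353579 -19868652/60353579; -90243029/1146718001 1294017/1146718001]
step 1: x' = x̄ + K·y = [978983519/1146718001, -19405498/60353579, -11767263/1146718001]
step 1: P' = (I − K·H)·P̄ = [879603539/1146718001 -94759393/60353579 -1635475405/1146718001; -94759393/60353579 281023397/60353579 267777629/60353579; -1635475405/1146718001 267777629/60353579 5088637629/1146718001]
step 2: x̄ = F·x = [-242894676/104247091, -65527204/88209077, -144478416/104247091]
step 2: P̄ = F·P·Fᵀ + Q = [844392885/104247091 -56883650/8019007 6730026/104247091; -56883650/8019007 2569879034/88209077 35897343/8019007; 6730026/104247091 35897343/8019007 463299894/104247091]
step 2: y = z − H·x̄ = [-6983251035/1146718001, 297493725/60353579]
step 2: S = H·P̄·Hᵀ + R = [106028534907/1146718001 5034950031/60353579; 5034950031/60353579 13496642716/60353579]
step 2: K = P̄·Hᵀ·S⁻¹ = [-4631004561488/15730061987907 1079379813449/5243353995969; -1260399846509/15730061987907 -1577692705396/5243353995969; -398874604261/5243353995969 48843354427/1747784665323]
step 2: x' = x̄ + K·y = [2504083566851/5243353995969, -9113307701083/5243353995969, -1371851687078/1747784665323]
step 2: P' = (I − K·H)·P̄ = [11342552338697/15730061987907 -22606888266217/15730061987907 -6816042879773/5243353995969; -22606888266217/15730061987907 67186079080877/15730061987907 21343564556695/5243353995969; -6816042879773/5243353995969 21343564556695/5243353995969 7147083755183/1747784665323]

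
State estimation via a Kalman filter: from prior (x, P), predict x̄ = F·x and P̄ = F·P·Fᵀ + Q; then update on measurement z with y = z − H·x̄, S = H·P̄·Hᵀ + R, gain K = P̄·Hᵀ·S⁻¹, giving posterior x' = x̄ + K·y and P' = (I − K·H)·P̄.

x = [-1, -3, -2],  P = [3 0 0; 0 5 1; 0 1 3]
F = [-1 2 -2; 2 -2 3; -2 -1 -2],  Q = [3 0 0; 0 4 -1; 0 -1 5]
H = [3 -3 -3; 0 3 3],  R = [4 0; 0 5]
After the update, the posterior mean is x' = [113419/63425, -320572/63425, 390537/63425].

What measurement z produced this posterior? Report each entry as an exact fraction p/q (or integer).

x̄ = F·x = [-1, -2, 9]
P̄ = F·P·Fᵀ + Q = [30 -34 6; -34 51 -20; 6 -20 38]
S = H·P̄·Hᵀ + R = [1219 -693; -693 446]
K = P̄·Hᵀ·S⁻¹ = [19392/63425 18186/63425; -22521/63425 -21768/63425; 21366/63425 40878/63425]
x' − x̄ = [176844/63425, -193722/63425, -180288/63425] = K·y
y = (KᵀK)⁻¹·Kᵀ·(x' − x̄) = [26, -18]
z = y + H·x̄ = [26, -18] + [-24, 21] = [2, 3]

z = [2, 3]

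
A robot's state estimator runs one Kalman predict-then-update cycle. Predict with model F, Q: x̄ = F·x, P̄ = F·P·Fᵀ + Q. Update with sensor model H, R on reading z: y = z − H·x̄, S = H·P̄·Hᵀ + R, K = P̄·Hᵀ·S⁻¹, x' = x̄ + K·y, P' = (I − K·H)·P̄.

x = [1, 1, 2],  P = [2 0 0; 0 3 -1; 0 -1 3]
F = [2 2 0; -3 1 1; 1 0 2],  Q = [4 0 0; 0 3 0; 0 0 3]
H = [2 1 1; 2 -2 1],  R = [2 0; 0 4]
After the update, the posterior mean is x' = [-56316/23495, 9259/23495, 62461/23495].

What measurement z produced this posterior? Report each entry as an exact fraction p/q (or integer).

x̄ = F·x = [4, 0, 5]
P̄ = F·P·Fᵀ + Q = [24 -8 0; -8 25 -2; 0 -2 17]
S = H·P̄·Hᵀ + R = [104 81; 81 289]
K = P̄·Hᵀ·S⁻¹ = [6376/23495 3416/23495; 7531/23495 -7639/23495; 2634/23495 969/23495]
x' − x̄ = [-150296/23495, 9259/23495, -55014/23495] = K·y
y = (KᵀK)⁻¹·Kᵀ·(x' − x̄) = [-15, -16]
z = y + H·x̄ = [-15, -16] + [13, 13] = [-2, -3]

z = [-2, -3]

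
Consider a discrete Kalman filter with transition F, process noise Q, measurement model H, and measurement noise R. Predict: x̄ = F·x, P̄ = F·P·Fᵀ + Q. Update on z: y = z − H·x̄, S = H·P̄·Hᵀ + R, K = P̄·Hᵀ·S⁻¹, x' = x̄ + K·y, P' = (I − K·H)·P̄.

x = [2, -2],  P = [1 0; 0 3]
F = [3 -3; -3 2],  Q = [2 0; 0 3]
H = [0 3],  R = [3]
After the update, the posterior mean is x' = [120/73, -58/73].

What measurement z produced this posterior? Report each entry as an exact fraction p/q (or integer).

x̄ = F·x = [12, -10]
P̄ = F·P·Fᵀ + Q = [38 -27; -27 24]
S = H·P̄·Hᵀ + R = [219]
K = P̄·Hᵀ·S⁻¹ = [-27/73; 24/73]
x' − x̄ = [-756/73, 672/73] = K·y
y = (KᵀK)⁻¹·Kᵀ·(x' − x̄) = [28]
z = y + H·x̄ = [28] + [-30] = [-2]

z = [-2]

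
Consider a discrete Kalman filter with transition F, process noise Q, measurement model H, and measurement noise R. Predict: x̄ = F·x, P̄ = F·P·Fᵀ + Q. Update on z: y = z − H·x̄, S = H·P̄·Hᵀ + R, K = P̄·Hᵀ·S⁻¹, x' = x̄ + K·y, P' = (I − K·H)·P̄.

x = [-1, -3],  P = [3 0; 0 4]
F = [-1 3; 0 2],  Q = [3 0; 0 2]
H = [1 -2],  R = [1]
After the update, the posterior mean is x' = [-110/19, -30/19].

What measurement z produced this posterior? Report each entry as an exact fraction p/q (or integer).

z = [-3]

x̄ = F·x = [-8, -6]
P̄ = F·P·Fᵀ + Q = [42 24; 24 18]
S = H·P̄·Hᵀ + R = [19]
K = P̄·Hᵀ·S⁻¹ = [-6/19; -12/19]
x' − x̄ = [42/19, 84/19] = K·y
y = (KᵀK)⁻¹·Kᵀ·(x' − x̄) = [-7]
z = y + H·x̄ = [-7] + [4] = [-3]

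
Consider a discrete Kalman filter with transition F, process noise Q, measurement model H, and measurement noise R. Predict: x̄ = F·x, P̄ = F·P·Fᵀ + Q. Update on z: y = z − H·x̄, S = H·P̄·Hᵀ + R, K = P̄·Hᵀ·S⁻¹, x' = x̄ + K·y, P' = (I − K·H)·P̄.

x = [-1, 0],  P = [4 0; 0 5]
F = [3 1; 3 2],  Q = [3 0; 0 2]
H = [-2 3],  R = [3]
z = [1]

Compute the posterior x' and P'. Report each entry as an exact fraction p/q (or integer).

x̄ = F·x = [-3, -3]
P̄ = F·P·Fᵀ + Q = [44 46; 46 58]
y = z − H·x̄ = [4]
S = H·P̄·Hᵀ + R = [149]
K = P̄·Hᵀ·S⁻¹ = [50/149; 82/149]
x' = x̄ + K·y = [-247/149, -119/149]
P' = (I − K·H)·P̄ = [4056/149 2754/149; 2754/149 1918/149]

x' = [-247/149, -119/149]
P' = [4056/149 2754/149; 2754/149 1918/149]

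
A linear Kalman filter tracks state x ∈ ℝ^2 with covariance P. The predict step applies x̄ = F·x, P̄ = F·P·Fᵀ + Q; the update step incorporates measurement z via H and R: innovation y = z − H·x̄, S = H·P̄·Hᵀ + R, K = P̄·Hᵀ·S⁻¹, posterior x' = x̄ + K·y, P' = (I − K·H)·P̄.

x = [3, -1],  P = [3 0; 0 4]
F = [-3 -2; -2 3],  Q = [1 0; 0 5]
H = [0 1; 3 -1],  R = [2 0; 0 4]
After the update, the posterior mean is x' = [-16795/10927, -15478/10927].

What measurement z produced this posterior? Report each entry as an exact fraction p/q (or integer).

x̄ = F·x = [-7, -9]
P̄ = F·P·Fᵀ + Q = [44 -6; -6 53]
S = H·P̄·Hᵀ + R = [55 -71; -71 489]
K = P̄·Hᵀ·S⁻¹ = [3432/10927 3582/10927; 10438/10927 -71/10927]
x' − x̄ = [59694/10927, 82865/10927] = K·y
y = (KᵀK)⁻¹·Kᵀ·(x' − x̄) = [8, 9]
z = y + H·x̄ = [8, 9] + [-9, -12] = [-1, -3]

z = [-1, -3]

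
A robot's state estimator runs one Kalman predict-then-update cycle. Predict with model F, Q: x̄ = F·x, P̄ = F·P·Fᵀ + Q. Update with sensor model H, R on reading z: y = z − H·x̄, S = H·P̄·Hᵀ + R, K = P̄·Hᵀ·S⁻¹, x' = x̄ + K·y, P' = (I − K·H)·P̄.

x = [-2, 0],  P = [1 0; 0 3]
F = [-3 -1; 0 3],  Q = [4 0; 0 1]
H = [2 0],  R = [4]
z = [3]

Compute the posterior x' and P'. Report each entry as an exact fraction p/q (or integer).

x̄ = F·x = [6, 0]
P̄ = F·P·Fᵀ + Q = [16 -9; -9 28]
y = z − H·x̄ = [-9]
S = H·P̄·Hᵀ + R = [68]
K = P̄·Hᵀ·S⁻¹ = [8/17; -9/34]
x' = x̄ + K·y = [30/17, 81/34]
P' = (I − K·H)·P̄ = [16/17 -9/17; -9/17 395/17]

x' = [30/17, 81/34]
P' = [16/17 -9/17; -9/17 395/17]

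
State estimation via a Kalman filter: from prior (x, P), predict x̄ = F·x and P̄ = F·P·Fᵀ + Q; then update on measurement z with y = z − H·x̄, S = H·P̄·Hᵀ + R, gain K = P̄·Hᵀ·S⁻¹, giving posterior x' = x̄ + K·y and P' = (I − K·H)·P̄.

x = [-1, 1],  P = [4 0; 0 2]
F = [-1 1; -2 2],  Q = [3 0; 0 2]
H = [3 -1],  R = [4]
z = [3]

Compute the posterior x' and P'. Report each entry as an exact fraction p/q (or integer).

x̄ = F·x = [2, 4]
P̄ = F·P·Fᵀ + Q = [9 12; 12 26]
y = z − H·x̄ = [1]
S = H·P̄·Hᵀ + R = [39]
K = P̄·Hᵀ·S⁻¹ = [5/13; 10/39]
x' = x̄ + K·y = [31/13, 166/39]
P' = (I − K·H)·P̄ = [42/13 106/13; 106/13 914/39]

x' = [31/13, 166/39]
P' = [42/13 106/13; 106/13 914/39]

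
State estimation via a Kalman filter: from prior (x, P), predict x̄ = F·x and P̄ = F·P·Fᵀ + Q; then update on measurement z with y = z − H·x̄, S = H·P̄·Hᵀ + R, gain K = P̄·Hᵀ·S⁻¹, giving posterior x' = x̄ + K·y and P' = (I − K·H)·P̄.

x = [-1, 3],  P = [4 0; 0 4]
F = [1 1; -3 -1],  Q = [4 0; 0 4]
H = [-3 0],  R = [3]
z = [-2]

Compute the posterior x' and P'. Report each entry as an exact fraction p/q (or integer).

x̄ = F·x = [2, 0]
P̄ = F·P·Fᵀ + Q = [12 -16; -16 44]
y = z − H·x̄ = [4]
S = H·P̄·Hᵀ + R = [111]
K = P̄·Hᵀ·S⁻¹ = [-12/37; 16/37]
x' = x̄ + K·y = [26/37, 64/37]
P' = (I − K·H)·P̄ = [12/37 -16/37; -16/37 860/37]

x' = [26/37, 64/37]
P' = [12/37 -16/37; -16/37 860/37]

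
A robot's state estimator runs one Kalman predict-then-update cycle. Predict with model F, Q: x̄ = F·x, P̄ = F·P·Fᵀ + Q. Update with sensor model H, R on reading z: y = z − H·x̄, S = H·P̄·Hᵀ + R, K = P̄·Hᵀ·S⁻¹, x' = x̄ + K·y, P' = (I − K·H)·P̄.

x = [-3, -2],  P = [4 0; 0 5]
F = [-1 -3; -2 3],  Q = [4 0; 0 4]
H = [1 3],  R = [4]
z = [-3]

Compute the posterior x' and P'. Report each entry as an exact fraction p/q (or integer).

x̄ = F·x = [9, 0]
P̄ = F·P·Fᵀ + Q = [53 -37; -37 65]
y = z − H·x̄ = [-12]
S = H·P̄·Hᵀ + R = [420]
K = P̄·Hᵀ·S⁻¹ = [-29/210; 79/210]
x' = x̄ + K·y = [373/35, -158/35]
P' = (I − K·H)·P̄ = [4724/105 -1594/105; -1594/105 584/105]

x' = [373/35, -158/35]
P' = [4724/105 -1594/105; -1594/105 584/105]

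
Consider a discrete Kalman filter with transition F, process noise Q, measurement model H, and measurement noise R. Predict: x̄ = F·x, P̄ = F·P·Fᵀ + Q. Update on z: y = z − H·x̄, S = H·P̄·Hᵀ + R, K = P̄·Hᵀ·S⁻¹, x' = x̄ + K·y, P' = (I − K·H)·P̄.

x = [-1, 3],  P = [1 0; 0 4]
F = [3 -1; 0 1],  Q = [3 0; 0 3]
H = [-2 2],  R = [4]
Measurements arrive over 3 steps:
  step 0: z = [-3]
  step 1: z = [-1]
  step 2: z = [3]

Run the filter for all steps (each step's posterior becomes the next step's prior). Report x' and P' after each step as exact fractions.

step 0: x̄ = F·x = [-6, 3]
step 0: P̄ = F·P·Fᵀ + Q = [16 -4; -4 7]
step 0: y = z − H·x̄ = [-21]
step 0: S = H·P̄·Hᵀ + R = [128]
step 0: K = P̄·Hᵀ·S⁻¹ = [-5/16; 11/64]
step 0: x' = x̄ + K·y = [9/16, -39/64]
step 0: P' = (I − K·H)·P̄ = [7/2 23/8; 23/8 103/32]
step 1: x̄ = F·x = [147/64, -39/64]
step 1: P̄ = F·P·Fᵀ + Q = [655/32 173/32; 173/32 199/32]
step 1: y = z − H·x̄ = [77/16]
step 1: S = H·P̄·Hᵀ + R = [135/2]
step 1: K = P̄·Hᵀ·S⁻¹ = [-241/540; 13/540]
step 1: x' = x̄ + K·y = [161/1080, -533/1080]
step 1: P' = (I − K·H)·P̄ = [3793/540 3311/540; 3311/540 3337/540]
step 2: x̄ = F·x = [127/135, -533/1080]
step 2: P̄ = F·P·Fᵀ + Q = [4807/135 1649/135; 1649/135 4957/540]
step 2: y = z − H·x̄ = [3169/540]
step 2: S = H·P̄·Hᵀ + R = [11533/135]
step 2: K = P̄·Hᵀ·S⁻¹ = [-6316/11533; -1639/23066]
step 2: x' = x̄ + K·y = [-26216/11533, -10501/11533]
step 2: P' = (I − K·H)·P̄ = [115165/11533 102533/11533; 102533/11533 100894/11533]

step 0: x' = [9/16, -39/64], P' = [7/2 23/8; 23/8 103/32]
step 1: x' = [161/1080, -533/1080], P' = [3793/540 3311/540; 3311/540 3337/540]
step 2: x' = [-26216/11533, -10501/11533], P' = [115165/11533 102533/11533; 102533/11533 100894/11533]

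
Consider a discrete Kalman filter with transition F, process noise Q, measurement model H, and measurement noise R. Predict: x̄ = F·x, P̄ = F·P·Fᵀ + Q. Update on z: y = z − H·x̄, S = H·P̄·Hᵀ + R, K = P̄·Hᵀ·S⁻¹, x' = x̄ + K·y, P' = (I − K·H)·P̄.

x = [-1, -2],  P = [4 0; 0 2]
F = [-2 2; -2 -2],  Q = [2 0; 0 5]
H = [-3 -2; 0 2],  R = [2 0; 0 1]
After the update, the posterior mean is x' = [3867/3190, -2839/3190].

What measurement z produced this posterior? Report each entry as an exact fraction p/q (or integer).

z = [-2, -2]

x̄ = F·x = [-2, 6]
P̄ = F·P·Fᵀ + Q = [26 8; 8 29]
S = H·P̄·Hᵀ + R = [448 -164; -164 117]
K = P̄·Hᵀ·S⁻¹ = [-4187/12760 -1031/3190; -41/12760 1567/3190]
x' − x̄ = [10247/3190, -21979/3190] = K·y
y = (KᵀK)⁻¹·Kᵀ·(x' − x̄) = [4, -14]
z = y + H·x̄ = [4, -14] + [-6, 12] = [-2, -2]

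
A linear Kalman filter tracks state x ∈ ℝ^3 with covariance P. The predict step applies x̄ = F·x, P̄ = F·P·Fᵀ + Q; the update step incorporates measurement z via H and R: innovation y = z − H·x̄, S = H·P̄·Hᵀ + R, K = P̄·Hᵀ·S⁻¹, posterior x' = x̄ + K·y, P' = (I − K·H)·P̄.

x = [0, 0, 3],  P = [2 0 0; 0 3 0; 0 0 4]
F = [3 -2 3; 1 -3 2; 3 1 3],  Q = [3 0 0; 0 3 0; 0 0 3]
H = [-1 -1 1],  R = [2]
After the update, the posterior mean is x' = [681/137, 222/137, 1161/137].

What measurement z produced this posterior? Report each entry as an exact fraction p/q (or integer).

x̄ = F·x = [9, 6, 9]
P̄ = F·P·Fᵀ + Q = [69 48 48; 48 48 21; 48 21 60]
S = H·P̄·Hᵀ + R = [137]
K = P̄·Hᵀ·S⁻¹ = [-69/137; -75/137; -9/137]
x' − x̄ = [-552/137, -600/137, -72/137] = K·y
y = (KᵀK)⁻¹·Kᵀ·(x' − x̄) = [8]
z = y + H·x̄ = [8] + [-6] = [2]

z = [2]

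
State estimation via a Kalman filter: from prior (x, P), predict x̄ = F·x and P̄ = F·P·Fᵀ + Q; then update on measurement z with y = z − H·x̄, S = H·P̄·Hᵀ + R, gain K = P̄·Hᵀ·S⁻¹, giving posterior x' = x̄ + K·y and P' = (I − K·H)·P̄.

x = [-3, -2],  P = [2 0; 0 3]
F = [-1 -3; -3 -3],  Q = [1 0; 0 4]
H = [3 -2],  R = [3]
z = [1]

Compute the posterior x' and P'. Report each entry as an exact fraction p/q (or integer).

x' = [753/73, 1099/73]
P' = [1614/73 2385/73; 2385/73 3576/73]

x̄ = F·x = [9, 15]
P̄ = F·P·Fᵀ + Q = [30 33; 33 49]
y = z − H·x̄ = [4]
S = H·P̄·Hᵀ + R = [73]
K = P̄·Hᵀ·S⁻¹ = [24/73; 1/73]
x' = x̄ + K·y = [753/73, 1099/73]
P' = (I − K·H)·P̄ = [1614/73 2385/73; 2385/73 3576/73]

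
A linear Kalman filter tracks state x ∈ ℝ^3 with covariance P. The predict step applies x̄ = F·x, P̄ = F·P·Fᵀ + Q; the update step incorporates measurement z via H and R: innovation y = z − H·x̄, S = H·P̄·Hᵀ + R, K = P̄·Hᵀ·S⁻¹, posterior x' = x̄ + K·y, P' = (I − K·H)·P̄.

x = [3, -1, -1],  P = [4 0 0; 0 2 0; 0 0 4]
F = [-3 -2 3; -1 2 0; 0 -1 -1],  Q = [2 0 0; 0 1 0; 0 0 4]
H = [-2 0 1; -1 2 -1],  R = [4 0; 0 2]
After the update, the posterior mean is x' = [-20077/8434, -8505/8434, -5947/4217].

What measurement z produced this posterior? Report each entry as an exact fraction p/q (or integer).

x̄ = F·x = [-10, -5, 2]
P̄ = F·P·Fᵀ + Q = [82 4 -8; 4 13 -4; -8 -4 10]
S = H·P̄·Hᵀ + R = [374 122; 122 130]
K = P̄·Hᵀ·S⁻¹ = [-3577/8434 -925/8434; -1183/8434 2797/8434; 575/4217 -864/4217]
x' − x̄ = [64263/8434, 33665/8434, -14381/4217] = K·y
y = (KᵀK)⁻¹·Kᵀ·(x' − x̄) = [-19, 4]
z = y + H·x̄ = [-19, 4] + [22, -2] = [3, 2]

z = [3, 2]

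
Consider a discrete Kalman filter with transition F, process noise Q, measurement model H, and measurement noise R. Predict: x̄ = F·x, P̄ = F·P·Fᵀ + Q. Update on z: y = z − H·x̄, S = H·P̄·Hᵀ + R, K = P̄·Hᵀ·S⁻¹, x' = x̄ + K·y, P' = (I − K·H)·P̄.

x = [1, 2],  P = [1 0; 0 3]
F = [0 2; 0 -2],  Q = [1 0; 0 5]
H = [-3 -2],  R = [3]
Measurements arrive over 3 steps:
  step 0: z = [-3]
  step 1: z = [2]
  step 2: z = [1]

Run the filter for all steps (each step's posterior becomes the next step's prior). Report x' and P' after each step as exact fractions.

step 0: x' = [161/44, -87/22], P' = [347/44 -249/22; -249/22 186/11]
step 1: x' = [-4077/1096, 2461/548], P' = [20341/1096 -14673/548; -14673/548 10767/274]
step 2: x' = [27479/51836, -31517/25918], P' = [584569/25918 -421968/12959; -421968/12959 617829/12959]

step 0: x̄ = F·x = [4, -4]
step 0: P̄ = F·P·Fᵀ + Q = [13 -12; -12 17]
step 0: y = z − H·x̄ = [1]
step 0: S = H·P̄·Hᵀ + R = [44]
step 0: K = P̄·Hᵀ·S⁻¹ = [-15/44; 1/22]
step 0: x' = x̄ + K·y = [161/44, -87/22]
step 0: P' = (I − K·H)·P̄ = [347/44 -249/22; -249/22 186/11]
step 1: x̄ = F·x = [-87/11, 87/11]
step 1: P̄ = F·P·Fᵀ + Q = [755/11 -744/11; -744/11 799/11]
step 1: y = z − H·x̄ = [-65/11]
step 1: S = H·P̄·Hᵀ + R = [1096/11]
step 1: K = P̄·Hᵀ·S⁻¹ = [-777/1096; 317/548]
step 1: x' = x̄ + K·y = [-4077/1096, 2461/548]
step 1: P' = (I − K·H)·P̄ = [20341/1096 -14673/548; -14673/548 10767/274]
step 2: x̄ = F·x = [2461/274, -2461/274]
step 2: P̄ = F·P·Fᵀ + Q = [21671/137 -21534/137; -21534/137 22219/137]
step 2: y = z − H·x̄ = [2735/274]
step 2: S = H·P̄·Hᵀ + R = [25918/137]
step 2: K = P̄·Hᵀ·S⁻¹ = [-21945/25918; 10082/12959]
step 2: x' = x̄ + K·y = [27479/51836, -31517/25918]
step 2: P' = (I − K·H)·P̄ = [584569/25918 -421968/12959; -421968/12959 617829/12959]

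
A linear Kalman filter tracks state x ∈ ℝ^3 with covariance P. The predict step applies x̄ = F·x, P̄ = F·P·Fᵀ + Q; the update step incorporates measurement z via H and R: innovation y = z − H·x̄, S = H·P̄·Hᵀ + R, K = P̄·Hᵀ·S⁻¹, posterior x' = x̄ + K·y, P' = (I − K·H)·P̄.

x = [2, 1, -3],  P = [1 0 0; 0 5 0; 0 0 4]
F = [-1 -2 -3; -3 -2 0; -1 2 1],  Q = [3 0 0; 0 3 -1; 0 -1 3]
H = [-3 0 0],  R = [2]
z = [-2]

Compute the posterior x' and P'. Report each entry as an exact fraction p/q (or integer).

x' = [185/271, -5233/542, -417/542]
P' = [60/271 23/271 -31/271; 23/271 12583/542 -3339/542; -31/271 -3339/542 6527/542]

x̄ = F·x = [5, -8, -3]
P̄ = F·P·Fᵀ + Q = [60 23 -31; 23 32 -18; -31 -18 28]
y = z − H·x̄ = [13]
S = H·P̄·Hᵀ + R = [542]
K = P̄·Hᵀ·S⁻¹ = [-90/271; -69/542; 93/542]
x' = x̄ + K·y = [185/271, -5233/542, -417/542]
P' = (I − K·H)·P̄ = [60/271 23/271 -31/271; 23/271 12583/542 -3339/542; -31/271 -3339/542 6527/542]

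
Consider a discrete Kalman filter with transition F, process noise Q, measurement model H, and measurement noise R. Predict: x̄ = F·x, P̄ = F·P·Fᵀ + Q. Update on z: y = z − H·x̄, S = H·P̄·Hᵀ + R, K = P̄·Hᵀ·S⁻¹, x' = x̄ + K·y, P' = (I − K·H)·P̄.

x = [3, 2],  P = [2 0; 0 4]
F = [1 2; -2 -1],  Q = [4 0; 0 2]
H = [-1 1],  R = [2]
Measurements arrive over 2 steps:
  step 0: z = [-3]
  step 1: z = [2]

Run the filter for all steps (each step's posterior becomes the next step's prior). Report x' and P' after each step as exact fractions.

step 0: x' = [13/31, -92/31], P' = [104/31 70/31; 70/31 96/31]
step 1: x' = [-4489/1654, -503/827], P' = [2053/827 1232/827; 1232/827 2034/827]

step 0: x̄ = F·x = [7, -8]
step 0: P̄ = F·P·Fᵀ + Q = [22 -12; -12 14]
step 0: y = z − H·x̄ = [12]
step 0: S = H·P̄·Hᵀ + R = [62]
step 0: K = P̄·Hᵀ·S⁻¹ = [-17/31; 13/31]
step 0: x' = x̄ + K·y = [13/31, -92/31]
step 0: P' = (I − K·H)·P̄ = [104/31 70/31; 70/31 96/31]
step 1: x̄ = F·x = [-171/31, 66/31]
step 1: P̄ = F·P·Fᵀ + Q = [892/31 -750/31; -750/31 854/31]
step 1: y = z − H·x̄ = [-175/31]
step 1: S = H·P̄·Hᵀ + R = [3308/31]
step 1: K = P̄·Hᵀ·S⁻¹ = [-821/1654; 401/827]
step 1: x' = x̄ + K·y = [-4489/1654, -503/827]
step 1: P' = (I − K·H)·P̄ = [2053/827 1232/827; 1232/827 2034/827]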